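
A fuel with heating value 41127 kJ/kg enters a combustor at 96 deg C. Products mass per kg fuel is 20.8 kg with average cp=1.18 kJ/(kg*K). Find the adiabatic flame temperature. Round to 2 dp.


T_ad = T_in + Hc / (m_p * cp)
Denominator = 20.8 * 1.18 = 24.5440
Temperature rise = 41127 / 24.5440 = 1675.64 K
T_ad = 96 + 1675.64 = 1771.64 deg C


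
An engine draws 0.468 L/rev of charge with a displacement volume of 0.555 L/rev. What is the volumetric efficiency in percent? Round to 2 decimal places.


eta_v = (V_actual / V_disp) * 100
Ratio = 0.468 / 0.555 = 0.8432
eta_v = 0.8432 * 100 = 84.32%


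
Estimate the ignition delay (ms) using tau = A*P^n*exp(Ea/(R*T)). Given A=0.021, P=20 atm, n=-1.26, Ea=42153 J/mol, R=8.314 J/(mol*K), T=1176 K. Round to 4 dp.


tau = A * P^n * exp(Ea/(R*T))
P^n = 20^(-1.26) = 0.02294575
Ea/(R*T) = 42153/(8.314*1176) = 4.311329
exp(Ea/(R*T)) = 74.539472
tau = 0.021 * 0.02294575 * 74.539472 = 0.0359 ms


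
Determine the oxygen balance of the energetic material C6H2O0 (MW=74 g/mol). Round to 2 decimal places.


OB = -1600 * (2C + H/2 - O) / MW
Inner = 2*6 + 2/2 - 0 = 13.00
OB = -1600 * 13.00 / 74 = -281.08%


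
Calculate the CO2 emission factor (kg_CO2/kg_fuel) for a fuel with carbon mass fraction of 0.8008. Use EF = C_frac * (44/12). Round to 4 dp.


EF = C_frac * (M_CO2 / M_C)
EF = 0.8008 * (44/12)
EF = 0.8008 * 3.666667 = 2.9363 kg_CO2/kg_fuel


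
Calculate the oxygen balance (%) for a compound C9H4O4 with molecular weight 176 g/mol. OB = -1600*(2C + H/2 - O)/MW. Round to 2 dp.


OB = -1600 * (2C + H/2 - O) / MW
Inner = 2*9 + 4/2 - 4 = 16.00
OB = -1600 * 16.00 / 176 = -145.45%


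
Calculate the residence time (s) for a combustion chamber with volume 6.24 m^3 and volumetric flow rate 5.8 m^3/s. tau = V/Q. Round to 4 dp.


tau = V / Q_flow
tau = 6.24 / 5.8 = 1.0759 s


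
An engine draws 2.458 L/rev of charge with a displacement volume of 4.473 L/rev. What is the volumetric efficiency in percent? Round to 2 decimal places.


eta_v = (V_actual / V_disp) * 100
Ratio = 2.458 / 4.473 = 0.5495
eta_v = 0.5495 * 100 = 54.95%


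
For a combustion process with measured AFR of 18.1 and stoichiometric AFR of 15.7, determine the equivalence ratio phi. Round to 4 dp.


phi = AFR_stoich / AFR_actual
phi = 15.7 / 18.1 = 0.8674


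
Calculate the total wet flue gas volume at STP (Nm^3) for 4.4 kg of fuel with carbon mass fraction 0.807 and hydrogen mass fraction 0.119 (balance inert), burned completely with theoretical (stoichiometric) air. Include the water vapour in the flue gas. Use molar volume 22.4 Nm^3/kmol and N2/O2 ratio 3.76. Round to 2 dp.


Per kg fuel: CO2 = (C/12 kmol)*22.4 = (0.807/12)*22.4 = 1.50640 Nm^3
Per kg fuel: H2O = (H/2 kmol)*22.4 = (0.119/2)*22.4 = 1.33280 Nm^3
O2 needed per kg fuel = C/12 + H/4 = 0.807/12 + 0.119/4 = 0.09700000 kmol
Per kg fuel: N2 = O2*3.76*22.4 = 0.09700000*3.76*22.4 = 8.16973 Nm^3
Total per kg = 1.50640 + 1.33280 + 8.16973 = 11.00893 Nm^3
Total = 11.00893 * 4.4 = 48.44 Nm^3


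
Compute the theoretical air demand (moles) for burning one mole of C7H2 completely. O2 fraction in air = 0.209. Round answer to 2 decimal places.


Balanced combustion: C7H2 + 7.5 O2 -> 7 CO2 + 1 H2O
O2 needed = C + H/4 = 7 + 2/4 = 7.50 moles
Air moles = O2 / 0.209 = 7.50 / 0.209 = 35.89 moles air


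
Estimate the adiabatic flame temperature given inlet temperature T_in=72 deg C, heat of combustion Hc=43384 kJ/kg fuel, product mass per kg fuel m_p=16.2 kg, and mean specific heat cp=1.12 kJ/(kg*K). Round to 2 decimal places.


T_ad = T_in + Hc / (m_p * cp)
Denominator = 16.2 * 1.12 = 18.1440
Temperature rise = 43384 / 18.1440 = 2391.09 K
T_ad = 72 + 2391.09 = 2463.09 deg C


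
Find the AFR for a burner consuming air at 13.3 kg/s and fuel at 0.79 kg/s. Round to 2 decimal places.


AFR = m_air / m_fuel
AFR = 13.3 / 0.79 = 16.84


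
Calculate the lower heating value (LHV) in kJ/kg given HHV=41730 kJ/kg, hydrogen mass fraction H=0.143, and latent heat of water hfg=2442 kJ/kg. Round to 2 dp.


LHV = HHV - hfg * 9 * H
Water correction = 2442 * 9 * 0.143 = 3142.854 kJ/kg
LHV = 41730 - 3142.854 = 38587.15 kJ/kg


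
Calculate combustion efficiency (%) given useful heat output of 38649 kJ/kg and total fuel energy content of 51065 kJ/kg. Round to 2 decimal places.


Efficiency = (Q_useful / Q_fuel) * 100
Efficiency = (38649 / 51065) * 100
Efficiency = 0.7569 * 100 = 75.69%


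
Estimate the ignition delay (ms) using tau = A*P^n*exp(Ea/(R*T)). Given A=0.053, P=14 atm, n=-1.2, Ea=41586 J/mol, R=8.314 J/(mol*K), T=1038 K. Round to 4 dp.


tau = A * P^n * exp(Ea/(R*T))
P^n = 14^(-1.2) = 0.04213533
Ea/(R*T) = 41586/(8.314*1038) = 4.818810
exp(Ea/(R*T)) = 123.817622
tau = 0.053 * 0.04213533 * 123.817622 = 0.2765 ms


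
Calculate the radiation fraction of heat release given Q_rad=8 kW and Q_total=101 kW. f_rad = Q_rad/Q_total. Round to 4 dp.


f_rad = Q_rad / Q_total
f_rad = 8 / 101 = 0.0792


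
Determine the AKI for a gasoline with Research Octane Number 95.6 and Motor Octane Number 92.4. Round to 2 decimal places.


AKI = (RON + MON) / 2
AKI = (95.6 + 92.4) / 2
AKI = 188.0 / 2 = 94.00


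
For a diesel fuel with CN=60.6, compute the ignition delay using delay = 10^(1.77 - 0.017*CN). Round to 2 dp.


delay = 10^(1.77 - 0.017*CN)
Exponent = 1.77 - 0.017*60.6 = 0.7398
delay = 10^0.7398 = 5.49 ms


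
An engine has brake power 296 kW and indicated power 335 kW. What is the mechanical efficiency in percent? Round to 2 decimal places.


eta_mech = (BP / IP) * 100
Ratio = 296 / 335 = 0.8836
eta_mech = 0.8836 * 100 = 88.36%


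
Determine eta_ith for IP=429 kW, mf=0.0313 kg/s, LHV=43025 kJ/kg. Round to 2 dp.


eta_ith = (IP / (mf * LHV)) * 100
Denominator = 0.0313 * 43025 = 1346.6825 kW
eta_ith = (429 / 1346.6825) * 100 = 31.86%


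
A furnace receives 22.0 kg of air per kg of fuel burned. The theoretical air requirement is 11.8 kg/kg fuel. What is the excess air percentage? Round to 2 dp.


Excess air = actual - stoichiometric = 22.0 - 11.8 = 10.20 kg/kg fuel
Excess air % = (excess / stoich) * 100 = (10.20 / 11.8) * 100 = 86.44%


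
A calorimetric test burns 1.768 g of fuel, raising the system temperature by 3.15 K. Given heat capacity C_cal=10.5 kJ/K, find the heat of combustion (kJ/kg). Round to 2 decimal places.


Hc = C_cal * delta_T / m_fuel
Q_released = 10.5 * 3.15 = 33.0750 kJ
m_fuel = 1.768 g = 1.768/1000 kg = 0.001768 kg
Hc = 33.0750 / 0.001768 = 18707.58 kJ/kg


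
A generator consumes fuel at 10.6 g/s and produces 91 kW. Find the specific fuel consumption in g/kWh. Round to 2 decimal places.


SFC = (mf / BP) * 3600
Rate = 10.6 / 91 = 0.116484 g/(s*kW)
SFC = 0.116484 * 3600 = 419.34 g/kWh


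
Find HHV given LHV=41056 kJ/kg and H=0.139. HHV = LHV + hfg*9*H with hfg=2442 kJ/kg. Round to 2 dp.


HHV = LHV + hfg * 9 * H
Water addition = 2442 * 9 * 0.139 = 3054.942 kJ/kg
HHV = 41056 + 3054.942 = 44110.94 kJ/kg


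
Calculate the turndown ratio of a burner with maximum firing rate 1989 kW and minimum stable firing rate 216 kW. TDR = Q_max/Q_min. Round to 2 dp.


TDR = Q_max / Q_min
TDR = 1989 / 216 = 9.21


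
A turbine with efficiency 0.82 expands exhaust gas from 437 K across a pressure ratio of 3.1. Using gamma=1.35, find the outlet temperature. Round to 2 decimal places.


T_out = T_in * (1 - eta * (1 - PR^(-(gamma-1)/gamma)))
Exponent = -(1.35-1)/1.35 = -0.25925926
PR^exp = 3.1^(-0.25925926) = 0.74577862
Factor = 1 - 0.82*(1 - 0.74577862) = 0.79153847
T_out = 437 * 0.79153847 = 345.90 K


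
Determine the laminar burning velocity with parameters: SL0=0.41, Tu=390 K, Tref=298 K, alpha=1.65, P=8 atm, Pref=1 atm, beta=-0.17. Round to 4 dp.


SL = SL0 * (Tu/Tref)^alpha * (P/Pref)^beta
T ratio = 390/298 = 1.30872483
(T ratio)^alpha = 1.30872483^1.65 = 1.558834
(P/Pref)^beta = 8^(-0.17) = 0.702222
SL = 0.41 * 1.558834 * 0.702222 = 0.4488 m/s


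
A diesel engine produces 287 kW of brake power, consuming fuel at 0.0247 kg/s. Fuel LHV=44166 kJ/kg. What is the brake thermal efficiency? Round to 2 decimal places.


eta_BTE = (BP / (mf * LHV)) * 100
Denominator = 0.0247 * 44166 = 1090.9002 kW
eta_BTE = (287 / 1090.9002) * 100 = 26.31%


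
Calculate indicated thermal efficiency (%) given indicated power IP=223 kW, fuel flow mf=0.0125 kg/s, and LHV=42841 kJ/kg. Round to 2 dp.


eta_ith = (IP / (mf * LHV)) * 100
Denominator = 0.0125 * 42841 = 535.5125 kW
eta_ith = (223 / 535.5125) * 100 = 41.64%


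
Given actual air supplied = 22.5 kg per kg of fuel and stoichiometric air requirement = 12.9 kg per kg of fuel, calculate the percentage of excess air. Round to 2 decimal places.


Excess air = actual - stoichiometric = 22.5 - 12.9 = 9.60 kg/kg fuel
Excess air % = (excess / stoich) * 100 = (9.60 / 12.9) * 100 = 74.42%


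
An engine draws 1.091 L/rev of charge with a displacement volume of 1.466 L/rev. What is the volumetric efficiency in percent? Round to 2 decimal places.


eta_v = (V_actual / V_disp) * 100
Ratio = 1.091 / 1.466 = 0.7442
eta_v = 0.7442 * 100 = 74.42%


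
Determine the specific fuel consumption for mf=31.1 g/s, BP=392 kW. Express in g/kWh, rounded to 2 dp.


SFC = (mf / BP) * 3600
Rate = 31.1 / 392 = 0.079337 g/(s*kW)
SFC = 0.079337 * 3600 = 285.61 g/kWh


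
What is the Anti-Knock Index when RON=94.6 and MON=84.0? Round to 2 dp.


AKI = (RON + MON) / 2
AKI = (94.6 + 84.0) / 2
AKI = 178.6 / 2 = 89.30


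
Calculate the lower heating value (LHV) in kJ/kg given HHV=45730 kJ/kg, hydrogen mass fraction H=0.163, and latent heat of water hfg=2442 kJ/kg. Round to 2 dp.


LHV = HHV - hfg * 9 * H
Water correction = 2442 * 9 * 0.163 = 3582.414 kJ/kg
LHV = 45730 - 3582.414 = 42147.59 kJ/kg


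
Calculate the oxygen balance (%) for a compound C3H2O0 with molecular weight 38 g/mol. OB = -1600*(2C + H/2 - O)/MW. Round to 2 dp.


OB = -1600 * (2C + H/2 - O) / MW
Inner = 2*3 + 2/2 - 0 = 7.00
OB = -1600 * 7.00 / 38 = -294.74%


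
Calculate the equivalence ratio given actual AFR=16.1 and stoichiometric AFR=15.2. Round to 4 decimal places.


phi = AFR_stoich / AFR_actual
phi = 15.2 / 16.1 = 0.9441


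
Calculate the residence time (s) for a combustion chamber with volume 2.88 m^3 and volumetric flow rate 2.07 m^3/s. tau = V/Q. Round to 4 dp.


tau = V / Q_flow
tau = 2.88 / 2.07 = 1.3913 s


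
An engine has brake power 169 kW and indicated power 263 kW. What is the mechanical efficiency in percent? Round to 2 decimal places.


eta_mech = (BP / IP) * 100
Ratio = 169 / 263 = 0.6426
eta_mech = 0.6426 * 100 = 64.26%


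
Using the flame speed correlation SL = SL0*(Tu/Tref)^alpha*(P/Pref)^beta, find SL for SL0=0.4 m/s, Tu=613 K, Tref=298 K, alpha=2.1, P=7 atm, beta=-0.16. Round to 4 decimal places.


SL = SL0 * (Tu/Tref)^alpha * (P/Pref)^beta
T ratio = 613/298 = 2.05704698
(T ratio)^alpha = 2.05704698^2.1 = 4.547920
(P/Pref)^beta = 7^(-0.16) = 0.732461
SL = 0.4 * 4.547920 * 0.732461 = 1.3325 m/s


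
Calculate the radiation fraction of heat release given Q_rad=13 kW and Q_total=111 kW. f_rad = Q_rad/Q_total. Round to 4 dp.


f_rad = Q_rad / Q_total
f_rad = 13 / 111 = 0.1171


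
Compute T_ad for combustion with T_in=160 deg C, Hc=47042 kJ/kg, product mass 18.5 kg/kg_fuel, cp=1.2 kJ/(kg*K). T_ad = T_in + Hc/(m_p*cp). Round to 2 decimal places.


T_ad = T_in + Hc / (m_p * cp)
Denominator = 18.5 * 1.2 = 22.2000
Temperature rise = 47042 / 22.2000 = 2119.01 K
T_ad = 160 + 2119.01 = 2279.01 deg C


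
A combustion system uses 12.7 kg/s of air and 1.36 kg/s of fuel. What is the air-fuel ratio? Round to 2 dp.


AFR = m_air / m_fuel
AFR = 12.7 / 1.36 = 9.34


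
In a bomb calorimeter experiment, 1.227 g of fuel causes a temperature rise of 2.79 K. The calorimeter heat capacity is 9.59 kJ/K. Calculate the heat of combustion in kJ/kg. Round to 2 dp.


Hc = C_cal * delta_T / m_fuel
Q_released = 9.59 * 2.79 = 26.7561 kJ
m_fuel = 1.227 g = 1.227/1000 kg = 0.001227 kg
Hc = 26.7561 / 0.001227 = 21806.11 kJ/kg


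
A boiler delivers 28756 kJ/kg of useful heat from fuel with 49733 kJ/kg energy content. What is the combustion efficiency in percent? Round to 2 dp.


Efficiency = (Q_useful / Q_fuel) * 100
Efficiency = (28756 / 49733) * 100
Efficiency = 0.5782 * 100 = 57.82%


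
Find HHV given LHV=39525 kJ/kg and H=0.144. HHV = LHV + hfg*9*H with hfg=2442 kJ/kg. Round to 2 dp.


HHV = LHV + hfg * 9 * H
Water addition = 2442 * 9 * 0.144 = 3164.832 kJ/kg
HHV = 39525 + 3164.832 = 42689.83 kJ/kg


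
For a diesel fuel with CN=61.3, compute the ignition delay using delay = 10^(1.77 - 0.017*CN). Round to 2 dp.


delay = 10^(1.77 - 0.017*CN)
Exponent = 1.77 - 0.017*61.3 = 0.7279
delay = 10^0.7279 = 5.34 ms


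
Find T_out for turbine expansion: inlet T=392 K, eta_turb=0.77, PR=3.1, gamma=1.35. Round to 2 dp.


T_out = T_in * (1 - eta * (1 - PR^(-(gamma-1)/gamma)))
Exponent = -(1.35-1)/1.35 = -0.25925926
PR^exp = 3.1^(-0.25925926) = 0.74577862
Factor = 1 - 0.77*(1 - 0.74577862) = 0.80424954
T_out = 392 * 0.80424954 = 315.27 K


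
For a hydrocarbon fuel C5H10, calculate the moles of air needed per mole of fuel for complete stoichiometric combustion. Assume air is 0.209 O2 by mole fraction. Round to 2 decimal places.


Balanced combustion: C5H10 + 7.5 O2 -> 5 CO2 + 5 H2O
O2 needed = C + H/4 = 5 + 10/4 = 7.50 moles
Air moles = O2 / 0.209 = 7.50 / 0.209 = 35.89 moles air


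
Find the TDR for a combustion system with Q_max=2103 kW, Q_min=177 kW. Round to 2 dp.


TDR = Q_max / Q_min
TDR = 2103 / 177 = 11.88


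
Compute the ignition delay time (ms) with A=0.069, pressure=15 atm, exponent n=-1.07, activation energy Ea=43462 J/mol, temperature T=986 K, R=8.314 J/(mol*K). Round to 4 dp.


tau = A * P^n * exp(Ea/(R*T))
P^n = 15^(-1.07) = 0.05515468
Ea/(R*T) = 43462/(8.314*986) = 5.301793
exp(Ea/(R*T)) = 200.696348
tau = 0.069 * 0.05515468 * 200.696348 = 0.7638 ms


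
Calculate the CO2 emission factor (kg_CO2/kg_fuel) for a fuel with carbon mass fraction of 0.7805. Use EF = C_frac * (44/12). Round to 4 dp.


EF = C_frac * (M_CO2 / M_C)
EF = 0.7805 * (44/12)
EF = 0.7805 * 3.666667 = 2.8618 kg_CO2/kg_fuel


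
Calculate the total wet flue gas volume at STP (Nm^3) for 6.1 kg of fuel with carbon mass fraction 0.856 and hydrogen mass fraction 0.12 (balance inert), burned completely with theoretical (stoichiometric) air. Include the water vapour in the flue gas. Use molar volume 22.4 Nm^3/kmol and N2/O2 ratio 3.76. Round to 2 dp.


Per kg fuel: CO2 = (C/12 kmol)*22.4 = (0.856/12)*22.4 = 1.59787 Nm^3
Per kg fuel: H2O = (H/2 kmol)*22.4 = (0.12/2)*22.4 = 1.34400 Nm^3
O2 needed per kg fuel = C/12 + H/4 = 0.856/12 + 0.12/4 = 0.10133333 kmol
Per kg fuel: N2 = O2*3.76*22.4 = 0.10133333*3.76*22.4 = 8.53470 Nm^3
Total per kg = 1.59787 + 1.34400 + 8.53470 = 11.47657 Nm^3
Total = 11.47657 * 6.1 = 70.01 Nm^3


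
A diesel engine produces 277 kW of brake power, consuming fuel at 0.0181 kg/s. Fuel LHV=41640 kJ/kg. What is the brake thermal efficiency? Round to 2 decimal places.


eta_BTE = (BP / (mf * LHV)) * 100
Denominator = 0.0181 * 41640 = 753.6840 kW
eta_BTE = (277 / 753.6840) * 100 = 36.75%


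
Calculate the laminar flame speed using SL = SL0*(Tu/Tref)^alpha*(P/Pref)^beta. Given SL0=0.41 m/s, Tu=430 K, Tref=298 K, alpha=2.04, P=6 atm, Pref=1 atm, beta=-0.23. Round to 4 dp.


SL = SL0 * (Tu/Tref)^alpha * (P/Pref)^beta
T ratio = 430/298 = 1.44295302
(T ratio)^alpha = 1.44295302^2.04 = 2.112878
(P/Pref)^beta = 6^(-0.23) = 0.662255
SL = 0.41 * 2.112878 * 0.662255 = 0.5737 m/s


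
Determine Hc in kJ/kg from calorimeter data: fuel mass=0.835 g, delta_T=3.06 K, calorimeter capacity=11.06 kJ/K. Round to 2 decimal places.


Hc = C_cal * delta_T / m_fuel
Q_released = 11.06 * 3.06 = 33.8436 kJ
m_fuel = 0.835 g = 0.835/1000 kg = 0.000835 kg
Hc = 33.8436 / 0.000835 = 40531.26 kJ/kg


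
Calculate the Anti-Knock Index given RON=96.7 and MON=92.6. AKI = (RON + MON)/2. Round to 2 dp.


AKI = (RON + MON) / 2
AKI = (96.7 + 92.6) / 2
AKI = 189.3 / 2 = 94.65


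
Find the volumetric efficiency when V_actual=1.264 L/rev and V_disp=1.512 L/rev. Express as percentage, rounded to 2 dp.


eta_v = (V_actual / V_disp) * 100
Ratio = 1.264 / 1.512 = 0.8360
eta_v = 0.8360 * 100 = 83.60%


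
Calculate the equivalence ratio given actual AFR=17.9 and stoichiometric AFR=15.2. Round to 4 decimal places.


phi = AFR_stoich / AFR_actual
phi = 15.2 / 17.9 = 0.8492


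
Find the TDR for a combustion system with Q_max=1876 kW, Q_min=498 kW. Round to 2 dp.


TDR = Q_max / Q_min
TDR = 1876 / 498 = 3.77


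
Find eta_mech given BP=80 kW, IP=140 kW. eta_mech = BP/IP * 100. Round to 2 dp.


eta_mech = (BP / IP) * 100
Ratio = 80 / 140 = 0.5714
eta_mech = 0.5714 * 100 = 57.14%


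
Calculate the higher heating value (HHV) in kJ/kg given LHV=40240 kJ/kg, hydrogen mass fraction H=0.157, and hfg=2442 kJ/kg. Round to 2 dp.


HHV = LHV + hfg * 9 * H
Water addition = 2442 * 9 * 0.157 = 3450.546 kJ/kg
HHV = 40240 + 3450.546 = 43690.55 kJ/kg


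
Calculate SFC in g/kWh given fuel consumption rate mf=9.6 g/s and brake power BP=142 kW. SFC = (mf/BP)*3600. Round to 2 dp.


SFC = (mf / BP) * 3600
Rate = 9.6 / 142 = 0.067606 g/(s*kW)
SFC = 0.067606 * 3600 = 243.38 g/kWh


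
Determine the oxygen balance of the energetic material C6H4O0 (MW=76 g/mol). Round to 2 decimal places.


OB = -1600 * (2C + H/2 - O) / MW
Inner = 2*6 + 4/2 - 0 = 14.00
OB = -1600 * 14.00 / 76 = -294.74%


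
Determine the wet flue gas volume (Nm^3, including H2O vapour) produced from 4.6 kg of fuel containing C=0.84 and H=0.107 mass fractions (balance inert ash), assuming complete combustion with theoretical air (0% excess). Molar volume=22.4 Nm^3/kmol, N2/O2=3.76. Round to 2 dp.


Per kg fuel: CO2 = (C/12 kmol)*22.4 = (0.84/12)*22.4 = 1.56800 Nm^3
Per kg fuel: H2O = (H/2 kmol)*22.4 = (0.107/2)*22.4 = 1.19840 Nm^3
O2 needed per kg fuel = C/12 + H/4 = 0.84/12 + 0.107/4 = 0.09675000 kmol
Per kg fuel: N2 = O2*3.76*22.4 = 0.09675000*3.76*22.4 = 8.14867 Nm^3
Total per kg = 1.56800 + 1.19840 + 8.14867 = 10.91507 Nm^3
Total = 10.91507 * 4.6 = 50.21 Nm^3


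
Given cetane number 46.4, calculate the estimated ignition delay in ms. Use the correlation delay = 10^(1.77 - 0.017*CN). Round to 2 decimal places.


delay = 10^(1.77 - 0.017*CN)
Exponent = 1.77 - 0.017*46.4 = 0.9812
delay = 10^0.9812 = 9.58 ms


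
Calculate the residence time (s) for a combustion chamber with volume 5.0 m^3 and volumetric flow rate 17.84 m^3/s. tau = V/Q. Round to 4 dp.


tau = V / Q_flow
tau = 5.0 / 17.84 = 0.2803 s


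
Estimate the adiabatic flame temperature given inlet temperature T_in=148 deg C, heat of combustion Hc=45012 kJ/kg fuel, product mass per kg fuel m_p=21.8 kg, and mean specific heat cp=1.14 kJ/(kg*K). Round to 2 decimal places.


T_ad = T_in + Hc / (m_p * cp)
Denominator = 21.8 * 1.14 = 24.8520
Temperature rise = 45012 / 24.8520 = 1811.20 K
T_ad = 148 + 1811.20 = 1959.20 deg C


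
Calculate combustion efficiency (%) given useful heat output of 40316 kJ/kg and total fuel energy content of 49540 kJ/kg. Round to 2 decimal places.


Efficiency = (Q_useful / Q_fuel) * 100
Efficiency = (40316 / 49540) * 100
Efficiency = 0.8138 * 100 = 81.38%


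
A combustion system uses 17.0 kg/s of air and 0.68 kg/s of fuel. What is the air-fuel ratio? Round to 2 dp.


AFR = m_air / m_fuel
AFR = 17.0 / 0.68 = 25.00


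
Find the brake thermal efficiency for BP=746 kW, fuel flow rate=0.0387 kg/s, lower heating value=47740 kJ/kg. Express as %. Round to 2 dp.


eta_BTE = (BP / (mf * LHV)) * 100
Denominator = 0.0387 * 47740 = 1847.5380 kW
eta_BTE = (746 / 1847.5380) * 100 = 40.38%


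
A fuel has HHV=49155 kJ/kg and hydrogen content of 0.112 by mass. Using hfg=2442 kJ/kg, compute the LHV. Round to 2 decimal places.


LHV = HHV - hfg * 9 * H
Water correction = 2442 * 9 * 0.112 = 2461.536 kJ/kg
LHV = 49155 - 2461.536 = 46693.46 kJ/kg


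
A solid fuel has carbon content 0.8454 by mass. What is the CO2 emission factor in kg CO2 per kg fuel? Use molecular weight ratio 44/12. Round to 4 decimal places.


EF = C_frac * (M_CO2 / M_C)
EF = 0.8454 * (44/12)
EF = 0.8454 * 3.666667 = 3.0998 kg_CO2/kg_fuel


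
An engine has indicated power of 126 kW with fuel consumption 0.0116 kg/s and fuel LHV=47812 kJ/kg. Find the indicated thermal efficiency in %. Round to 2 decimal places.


eta_ith = (IP / (mf * LHV)) * 100
Denominator = 0.0116 * 47812 = 554.6192 kW
eta_ith = (126 / 554.6192) * 100 = 22.72%


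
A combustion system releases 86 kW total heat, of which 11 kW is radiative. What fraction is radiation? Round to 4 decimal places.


f_rad = Q_rad / Q_total
f_rad = 11 / 86 = 0.1279


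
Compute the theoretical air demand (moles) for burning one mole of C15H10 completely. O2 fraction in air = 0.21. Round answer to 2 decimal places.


Balanced combustion: C15H10 + 17.5 O2 -> 15 CO2 + 5 H2O
O2 needed = C + H/4 = 15 + 10/4 = 17.50 moles
Air moles = O2 / 0.21 = 17.50 / 0.21 = 83.33 moles air


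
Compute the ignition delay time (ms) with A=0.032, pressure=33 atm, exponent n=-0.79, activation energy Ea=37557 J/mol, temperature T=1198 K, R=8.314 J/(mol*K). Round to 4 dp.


tau = A * P^n * exp(Ea/(R*T))
P^n = 33^(-0.79) = 0.06315009
Ea/(R*T) = 37557/(8.314*1198) = 3.770718
exp(Ea/(R*T)) = 43.411224
tau = 0.032 * 0.06315009 * 43.411224 = 0.0877 ms


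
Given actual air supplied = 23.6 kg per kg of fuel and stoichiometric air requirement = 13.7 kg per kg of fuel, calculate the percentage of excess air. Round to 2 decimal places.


Excess air = actual - stoichiometric = 23.6 - 13.7 = 9.90 kg/kg fuel
Excess air % = (excess / stoich) * 100 = (9.90 / 13.7) * 100 = 72.26%


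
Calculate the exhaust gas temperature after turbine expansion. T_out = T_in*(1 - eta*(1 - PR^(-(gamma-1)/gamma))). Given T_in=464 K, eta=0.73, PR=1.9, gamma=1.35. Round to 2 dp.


T_out = T_in * (1 - eta * (1 - PR^(-(gamma-1)/gamma)))
Exponent = -(1.35-1)/1.35 = -0.25925926
PR^exp = 1.9^(-0.25925926) = 0.84670193
Factor = 1 - 0.73*(1 - 0.84670193) = 0.88809241
T_out = 464 * 0.88809241 = 412.07 K


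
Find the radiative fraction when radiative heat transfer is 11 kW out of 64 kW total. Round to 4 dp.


f_rad = Q_rad / Q_total
f_rad = 11 / 64 = 0.1719


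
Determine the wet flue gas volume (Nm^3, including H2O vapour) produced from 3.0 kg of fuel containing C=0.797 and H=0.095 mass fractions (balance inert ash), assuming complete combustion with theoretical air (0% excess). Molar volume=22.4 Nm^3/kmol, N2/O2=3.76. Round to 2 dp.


Per kg fuel: CO2 = (C/12 kmol)*22.4 = (0.797/12)*22.4 = 1.48773 Nm^3
Per kg fuel: H2O = (H/2 kmol)*22.4 = (0.095/2)*22.4 = 1.06400 Nm^3
O2 needed per kg fuel = C/12 + H/4 = 0.797/12 + 0.095/4 = 0.09016667 kmol
Per kg fuel: N2 = O2*3.76*22.4 = 0.09016667*3.76*22.4 = 7.59420 Nm^3
Total per kg = 1.48773 + 1.06400 + 7.59420 = 10.14593 Nm^3
Total = 10.14593 * 3.0 = 30.44 Nm^3


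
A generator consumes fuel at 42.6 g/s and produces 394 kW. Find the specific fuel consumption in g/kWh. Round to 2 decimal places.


SFC = (mf / BP) * 3600
Rate = 42.6 / 394 = 0.108122 g/(s*kW)
SFC = 0.108122 * 3600 = 389.24 g/kWh


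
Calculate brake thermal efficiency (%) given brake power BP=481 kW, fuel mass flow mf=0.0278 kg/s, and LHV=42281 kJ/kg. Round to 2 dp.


eta_BTE = (BP / (mf * LHV)) * 100
Denominator = 0.0278 * 42281 = 1175.4118 kW
eta_BTE = (481 / 1175.4118) * 100 = 40.92%


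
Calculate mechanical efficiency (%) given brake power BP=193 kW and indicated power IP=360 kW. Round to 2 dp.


eta_mech = (BP / IP) * 100
Ratio = 193 / 360 = 0.5361
eta_mech = 0.5361 * 100 = 53.61%


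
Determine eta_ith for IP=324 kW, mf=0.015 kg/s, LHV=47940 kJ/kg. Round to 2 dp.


eta_ith = (IP / (mf * LHV)) * 100
Denominator = 0.015 * 47940 = 719.1000 kW
eta_ith = (324 / 719.1000) * 100 = 45.06%


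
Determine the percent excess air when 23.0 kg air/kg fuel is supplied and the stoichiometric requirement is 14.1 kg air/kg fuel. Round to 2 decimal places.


Excess air = actual - stoichiometric = 23.0 - 14.1 = 8.90 kg/kg fuel
Excess air % = (excess / stoich) * 100 = (8.90 / 14.1) * 100 = 63.12%


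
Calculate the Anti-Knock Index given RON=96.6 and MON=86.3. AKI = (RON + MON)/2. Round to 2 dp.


AKI = (RON + MON) / 2
AKI = (96.6 + 86.3) / 2
AKI = 182.9 / 2 = 91.45


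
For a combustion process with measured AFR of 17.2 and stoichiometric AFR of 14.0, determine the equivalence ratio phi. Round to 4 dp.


phi = AFR_stoich / AFR_actual
phi = 14.0 / 17.2 = 0.8140


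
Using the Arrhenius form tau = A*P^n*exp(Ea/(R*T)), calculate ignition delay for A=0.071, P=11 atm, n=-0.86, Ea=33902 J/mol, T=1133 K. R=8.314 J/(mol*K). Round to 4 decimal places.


tau = A * P^n * exp(Ea/(R*T))
P^n = 11^(-0.86) = 0.12717516
Ea/(R*T) = 33902/(8.314*1133) = 3.599029
exp(Ea/(R*T)) = 36.562728
tau = 0.071 * 0.12717516 * 36.562728 = 0.3301 ms


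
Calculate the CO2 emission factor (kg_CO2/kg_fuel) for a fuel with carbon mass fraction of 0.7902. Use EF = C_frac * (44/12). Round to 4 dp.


EF = C_frac * (M_CO2 / M_C)
EF = 0.7902 * (44/12)
EF = 0.7902 * 3.666667 = 2.8974 kg_CO2/kg_fuel


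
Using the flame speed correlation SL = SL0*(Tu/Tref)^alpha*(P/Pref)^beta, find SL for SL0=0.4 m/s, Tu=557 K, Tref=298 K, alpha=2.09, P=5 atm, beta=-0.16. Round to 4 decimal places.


SL = SL0 * (Tu/Tref)^alpha * (P/Pref)^beta
T ratio = 557/298 = 1.86912752
(T ratio)^alpha = 1.86912752^2.09 = 3.695944
(P/Pref)^beta = 5^(-0.16) = 0.772974
SL = 0.4 * 3.695944 * 0.772974 = 1.1427 m/s


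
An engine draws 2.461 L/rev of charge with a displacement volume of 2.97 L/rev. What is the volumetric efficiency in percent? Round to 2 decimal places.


eta_v = (V_actual / V_disp) * 100
Ratio = 2.461 / 2.97 = 0.8286
eta_v = 0.8286 * 100 = 82.86%


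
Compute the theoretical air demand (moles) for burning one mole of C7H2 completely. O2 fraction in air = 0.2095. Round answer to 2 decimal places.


Balanced combustion: C7H2 + 7.5 O2 -> 7 CO2 + 1 H2O
O2 needed = C + H/4 = 7 + 2/4 = 7.50 moles
Air moles = O2 / 0.2095 = 7.50 / 0.2095 = 35.80 moles air


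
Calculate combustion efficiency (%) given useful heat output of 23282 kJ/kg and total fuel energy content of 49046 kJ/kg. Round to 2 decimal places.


Efficiency = (Q_useful / Q_fuel) * 100
Efficiency = (23282 / 49046) * 100
Efficiency = 0.4747 * 100 = 47.47%


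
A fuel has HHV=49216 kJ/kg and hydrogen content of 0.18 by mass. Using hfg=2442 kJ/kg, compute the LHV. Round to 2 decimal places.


LHV = HHV - hfg * 9 * H
Water correction = 2442 * 9 * 0.18 = 3956.040 kJ/kg
LHV = 49216 - 3956.040 = 45259.96 kJ/kg


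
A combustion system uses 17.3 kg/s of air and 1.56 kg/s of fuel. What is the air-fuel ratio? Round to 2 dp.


AFR = m_air / m_fuel
AFR = 17.3 / 1.56 = 11.09


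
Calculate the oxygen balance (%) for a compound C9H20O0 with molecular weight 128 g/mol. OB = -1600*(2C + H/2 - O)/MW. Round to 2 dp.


OB = -1600 * (2C + H/2 - O) / MW
Inner = 2*9 + 20/2 - 0 = 28.00
OB = -1600 * 28.00 / 128 = -350.00%


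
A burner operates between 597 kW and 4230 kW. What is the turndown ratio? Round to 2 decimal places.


TDR = Q_max / Q_min
TDR = 4230 / 597 = 7.09


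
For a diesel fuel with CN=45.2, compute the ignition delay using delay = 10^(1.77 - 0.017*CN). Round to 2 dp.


delay = 10^(1.77 - 0.017*CN)
Exponent = 1.77 - 0.017*45.2 = 1.0016
delay = 10^1.0016 = 10.04 ms


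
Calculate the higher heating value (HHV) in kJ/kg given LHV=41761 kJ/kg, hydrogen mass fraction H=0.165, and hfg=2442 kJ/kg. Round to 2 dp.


HHV = LHV + hfg * 9 * H
Water addition = 2442 * 9 * 0.165 = 3626.370 kJ/kg
HHV = 41761 + 3626.370 = 45387.37 kJ/kg


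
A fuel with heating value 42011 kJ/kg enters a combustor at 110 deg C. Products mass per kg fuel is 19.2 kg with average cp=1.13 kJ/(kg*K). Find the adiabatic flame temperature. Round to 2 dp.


T_ad = T_in + Hc / (m_p * cp)
Denominator = 19.2 * 1.13 = 21.6960
Temperature rise = 42011 / 21.6960 = 1936.35 K
T_ad = 110 + 1936.35 = 2046.35 deg C


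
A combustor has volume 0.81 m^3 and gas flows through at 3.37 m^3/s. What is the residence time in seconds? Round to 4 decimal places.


tau = V / Q_flow
tau = 0.81 / 3.37 = 0.2404 s


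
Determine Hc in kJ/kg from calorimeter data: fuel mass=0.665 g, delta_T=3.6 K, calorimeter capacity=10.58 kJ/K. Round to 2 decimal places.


Hc = C_cal * delta_T / m_fuel
Q_released = 10.58 * 3.6 = 38.0880 kJ
m_fuel = 0.665 g = 0.665/1000 kg = 0.000665 kg
Hc = 38.0880 / 0.000665 = 57275.19 kJ/kg


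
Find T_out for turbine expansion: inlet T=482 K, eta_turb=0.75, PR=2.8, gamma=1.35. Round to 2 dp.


T_out = T_in * (1 - eta * (1 - PR^(-(gamma-1)/gamma)))
Exponent = -(1.35-1)/1.35 = -0.25925926
PR^exp = 2.8^(-0.25925926) = 0.76572026
Factor = 1 - 0.75*(1 - 0.76572026) = 0.82429020
T_out = 482 * 0.82429020 = 397.31 K


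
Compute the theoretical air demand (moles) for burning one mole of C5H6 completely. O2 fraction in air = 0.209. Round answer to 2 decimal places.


Balanced combustion: C5H6 + 6.5 O2 -> 5 CO2 + 3 H2O
O2 needed = C + H/4 = 5 + 6/4 = 6.50 moles
Air moles = O2 / 0.209 = 6.50 / 0.209 = 31.10 moles air


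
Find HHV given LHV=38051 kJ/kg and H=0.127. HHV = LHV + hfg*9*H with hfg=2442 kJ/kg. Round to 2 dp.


HHV = LHV + hfg * 9 * H
Water addition = 2442 * 9 * 0.127 = 2791.206 kJ/kg
HHV = 38051 + 2791.206 = 40842.21 kJ/kg


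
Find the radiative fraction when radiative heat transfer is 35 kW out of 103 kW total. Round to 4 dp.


f_rad = Q_rad / Q_total
f_rad = 35 / 103 = 0.3398


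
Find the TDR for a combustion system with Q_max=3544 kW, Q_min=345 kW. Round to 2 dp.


TDR = Q_max / Q_min
TDR = 3544 / 345 = 10.27


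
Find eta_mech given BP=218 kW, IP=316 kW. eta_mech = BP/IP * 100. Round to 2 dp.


eta_mech = (BP / IP) * 100
Ratio = 218 / 316 = 0.6899
eta_mech = 0.6899 * 100 = 68.99%


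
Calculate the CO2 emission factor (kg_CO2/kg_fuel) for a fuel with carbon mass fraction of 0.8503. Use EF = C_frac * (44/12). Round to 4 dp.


EF = C_frac * (M_CO2 / M_C)
EF = 0.8503 * (44/12)
EF = 0.8503 * 3.666667 = 3.1178 kg_CO2/kg_fuel


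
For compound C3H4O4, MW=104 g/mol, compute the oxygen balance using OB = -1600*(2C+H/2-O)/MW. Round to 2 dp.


OB = -1600 * (2C + H/2 - O) / MW
Inner = 2*3 + 4/2 - 4 = 4.00
OB = -1600 * 4.00 / 104 = -61.54%


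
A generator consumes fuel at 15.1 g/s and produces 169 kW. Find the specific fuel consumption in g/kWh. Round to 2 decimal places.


SFC = (mf / BP) * 3600
Rate = 15.1 / 169 = 0.089349 g/(s*kW)
SFC = 0.089349 * 3600 = 321.66 g/kWh


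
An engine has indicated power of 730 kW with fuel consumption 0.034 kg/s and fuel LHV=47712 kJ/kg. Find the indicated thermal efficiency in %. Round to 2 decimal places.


eta_ith = (IP / (mf * LHV)) * 100
Denominator = 0.034 * 47712 = 1622.2080 kW
eta_ith = (730 / 1622.2080) * 100 = 45.00%


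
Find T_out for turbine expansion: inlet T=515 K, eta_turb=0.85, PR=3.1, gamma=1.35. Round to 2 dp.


T_out = T_in * (1 - eta * (1 - PR^(-(gamma-1)/gamma)))
Exponent = -(1.35-1)/1.35 = -0.25925926
PR^exp = 3.1^(-0.25925926) = 0.74577862
Factor = 1 - 0.85*(1 - 0.74577862) = 0.78391183
T_out = 515 * 0.78391183 = 403.71 K


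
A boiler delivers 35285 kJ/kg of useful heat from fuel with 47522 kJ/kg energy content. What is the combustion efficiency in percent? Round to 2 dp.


Efficiency = (Q_useful / Q_fuel) * 100
Efficiency = (35285 / 47522) * 100
Efficiency = 0.7425 * 100 = 74.25%


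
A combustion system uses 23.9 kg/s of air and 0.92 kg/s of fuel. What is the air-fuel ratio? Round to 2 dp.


AFR = m_air / m_fuel
AFR = 23.9 / 0.92 = 25.98


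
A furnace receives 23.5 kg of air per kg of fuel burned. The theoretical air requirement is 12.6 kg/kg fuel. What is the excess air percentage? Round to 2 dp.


Excess air = actual - stoichiometric = 23.5 - 12.6 = 10.90 kg/kg fuel
Excess air % = (excess / stoich) * 100 = (10.90 / 12.6) * 100 = 86.51%


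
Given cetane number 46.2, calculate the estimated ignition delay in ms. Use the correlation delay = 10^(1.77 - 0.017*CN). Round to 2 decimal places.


delay = 10^(1.77 - 0.017*CN)
Exponent = 1.77 - 0.017*46.2 = 0.9846
delay = 10^0.9846 = 9.65 ms


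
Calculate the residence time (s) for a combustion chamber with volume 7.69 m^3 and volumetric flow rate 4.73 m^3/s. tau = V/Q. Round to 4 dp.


tau = V / Q_flow
tau = 7.69 / 4.73 = 1.6258 s


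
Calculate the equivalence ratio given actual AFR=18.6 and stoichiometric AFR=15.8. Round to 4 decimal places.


phi = AFR_stoich / AFR_actual
phi = 15.8 / 18.6 = 0.8495


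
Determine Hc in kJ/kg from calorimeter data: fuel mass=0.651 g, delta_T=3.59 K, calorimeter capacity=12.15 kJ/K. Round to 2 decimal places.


Hc = C_cal * delta_T / m_fuel
Q_released = 12.15 * 3.59 = 43.6185 kJ
m_fuel = 0.651 g = 0.651/1000 kg = 0.000651 kg
Hc = 43.6185 / 0.000651 = 67002.30 kJ/kg


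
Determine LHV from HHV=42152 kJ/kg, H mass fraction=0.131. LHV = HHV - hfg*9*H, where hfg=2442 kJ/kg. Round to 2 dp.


LHV = HHV - hfg * 9 * H
Water correction = 2442 * 9 * 0.131 = 2879.118 kJ/kg
LHV = 42152 - 2879.118 = 39272.88 kJ/kg


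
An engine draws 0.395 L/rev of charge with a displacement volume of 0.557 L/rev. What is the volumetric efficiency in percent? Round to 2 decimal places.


eta_v = (V_actual / V_disp) * 100
Ratio = 0.395 / 0.557 = 0.7092
eta_v = 0.7092 * 100 = 70.92%


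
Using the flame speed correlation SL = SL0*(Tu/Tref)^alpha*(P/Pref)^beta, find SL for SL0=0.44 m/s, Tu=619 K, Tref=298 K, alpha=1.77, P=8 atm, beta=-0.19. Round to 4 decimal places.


SL = SL0 * (Tu/Tref)^alpha * (P/Pref)^beta
T ratio = 619/298 = 2.07718121
(T ratio)^alpha = 2.07718121^1.77 = 3.646949
(P/Pref)^beta = 8^(-0.19) = 0.673617
SL = 0.44 * 3.646949 * 0.673617 = 1.0809 m/s


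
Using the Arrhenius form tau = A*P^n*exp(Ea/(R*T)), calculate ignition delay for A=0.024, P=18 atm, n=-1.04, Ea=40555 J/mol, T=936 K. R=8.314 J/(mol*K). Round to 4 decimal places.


tau = A * P^n * exp(Ea/(R*T))
P^n = 18^(-1.04) = 0.04948990
Ea/(R*T) = 40555/(8.314*936) = 5.211450
exp(Ea/(R*T)) = 183.359652
tau = 0.024 * 0.04948990 * 183.359652 = 0.2178 ms


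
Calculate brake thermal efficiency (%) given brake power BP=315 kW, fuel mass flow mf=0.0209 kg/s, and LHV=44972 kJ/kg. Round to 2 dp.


eta_BTE = (BP / (mf * LHV)) * 100
Denominator = 0.0209 * 44972 = 939.9148 kW
eta_BTE = (315 / 939.9148) * 100 = 33.51%


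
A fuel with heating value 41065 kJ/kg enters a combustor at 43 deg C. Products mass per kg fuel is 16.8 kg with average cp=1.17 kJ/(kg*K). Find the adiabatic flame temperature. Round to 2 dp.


T_ad = T_in + Hc / (m_p * cp)
Denominator = 16.8 * 1.17 = 19.6560
Temperature rise = 41065 / 19.6560 = 2089.18 K
T_ad = 43 + 2089.18 = 2132.18 deg C


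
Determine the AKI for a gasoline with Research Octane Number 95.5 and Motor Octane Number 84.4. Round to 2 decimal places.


AKI = (RON + MON) / 2
AKI = (95.5 + 84.4) / 2
AKI = 179.9 / 2 = 89.95


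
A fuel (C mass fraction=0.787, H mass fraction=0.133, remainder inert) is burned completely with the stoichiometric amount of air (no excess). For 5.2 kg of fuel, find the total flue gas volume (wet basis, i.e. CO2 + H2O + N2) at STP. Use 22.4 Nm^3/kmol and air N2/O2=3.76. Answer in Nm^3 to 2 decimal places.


Per kg fuel: CO2 = (C/12 kmol)*22.4 = (0.787/12)*22.4 = 1.46907 Nm^3
Per kg fuel: H2O = (H/2 kmol)*22.4 = (0.133/2)*22.4 = 1.48960 Nm^3
O2 needed per kg fuel = C/12 + H/4 = 0.787/12 + 0.133/4 = 0.09883333 kmol
Per kg fuel: N2 = O2*3.76*22.4 = 0.09883333*3.76*22.4 = 8.32414 Nm^3
Total per kg = 1.46907 + 1.48960 + 8.32414 = 11.28281 Nm^3
Total = 11.28281 * 5.2 = 58.67 Nm^3


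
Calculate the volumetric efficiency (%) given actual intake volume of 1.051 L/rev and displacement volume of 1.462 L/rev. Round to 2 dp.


eta_v = (V_actual / V_disp) * 100
Ratio = 1.051 / 1.462 = 0.7189
eta_v = 0.7189 * 100 = 71.89%


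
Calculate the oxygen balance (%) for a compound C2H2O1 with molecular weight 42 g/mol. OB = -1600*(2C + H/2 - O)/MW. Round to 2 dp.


OB = -1600 * (2C + H/2 - O) / MW
Inner = 2*2 + 2/2 - 1 = 4.00
OB = -1600 * 4.00 / 42 = -152.38%


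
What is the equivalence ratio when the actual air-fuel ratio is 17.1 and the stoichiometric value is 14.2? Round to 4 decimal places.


phi = AFR_stoich / AFR_actual
phi = 14.2 / 17.1 = 0.8304


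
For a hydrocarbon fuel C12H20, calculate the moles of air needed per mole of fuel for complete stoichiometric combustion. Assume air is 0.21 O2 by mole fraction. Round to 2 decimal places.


Balanced combustion: C12H20 + 17 O2 -> 12 CO2 + 10 H2O
O2 needed = C + H/4 = 12 + 20/4 = 17.00 moles
Air moles = O2 / 0.21 = 17.00 / 0.21 = 80.95 moles air


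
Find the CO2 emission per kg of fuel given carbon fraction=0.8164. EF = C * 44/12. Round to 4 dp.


EF = C_frac * (M_CO2 / M_C)
EF = 0.8164 * (44/12)
EF = 0.8164 * 3.666667 = 2.9935 kg_CO2/kg_fuel


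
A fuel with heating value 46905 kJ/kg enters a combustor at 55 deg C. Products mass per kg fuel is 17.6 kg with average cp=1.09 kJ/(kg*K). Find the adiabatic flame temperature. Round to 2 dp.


T_ad = T_in + Hc / (m_p * cp)
Denominator = 17.6 * 1.09 = 19.1840
Temperature rise = 46905 / 19.1840 = 2445.01 K
T_ad = 55 + 2445.01 = 2500.01 deg C


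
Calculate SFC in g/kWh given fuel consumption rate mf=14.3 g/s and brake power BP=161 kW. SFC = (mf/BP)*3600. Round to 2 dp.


SFC = (mf / BP) * 3600
Rate = 14.3 / 161 = 0.088820 g/(s*kW)
SFC = 0.088820 * 3600 = 319.75 g/kWh


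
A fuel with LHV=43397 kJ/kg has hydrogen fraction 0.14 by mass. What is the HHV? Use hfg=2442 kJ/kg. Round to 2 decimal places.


HHV = LHV + hfg * 9 * H
Water addition = 2442 * 9 * 0.14 = 3076.920 kJ/kg
HHV = 43397 + 3076.920 = 46473.92 kJ/kg


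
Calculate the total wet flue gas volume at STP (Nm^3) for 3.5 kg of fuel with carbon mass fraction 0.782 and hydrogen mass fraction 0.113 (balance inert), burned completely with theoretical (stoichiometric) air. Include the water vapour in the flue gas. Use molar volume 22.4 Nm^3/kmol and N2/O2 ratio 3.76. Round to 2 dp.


Per kg fuel: CO2 = (C/12 kmol)*22.4 = (0.782/12)*22.4 = 1.45973 Nm^3
Per kg fuel: H2O = (H/2 kmol)*22.4 = (0.113/2)*22.4 = 1.26560 Nm^3
O2 needed per kg fuel = C/12 + H/4 = 0.782/12 + 0.113/4 = 0.09341667 kmol
Per kg fuel: N2 = O2*3.76*22.4 = 0.09341667*3.76*22.4 = 7.86793 Nm^3
Total per kg = 1.45973 + 1.26560 + 7.86793 = 10.59326 Nm^3
Total = 10.59326 * 3.5 = 37.08 Nm^3


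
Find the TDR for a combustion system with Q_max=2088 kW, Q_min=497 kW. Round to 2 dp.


TDR = Q_max / Q_min
TDR = 2088 / 497 = 4.20


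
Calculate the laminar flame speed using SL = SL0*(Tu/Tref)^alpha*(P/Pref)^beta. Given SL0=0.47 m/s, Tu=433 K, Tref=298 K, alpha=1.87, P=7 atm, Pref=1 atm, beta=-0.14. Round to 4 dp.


SL = SL0 * (Tu/Tref)^alpha * (P/Pref)^beta
T ratio = 433/298 = 1.45302013
(T ratio)^alpha = 1.45302013^1.87 = 2.011166
(P/Pref)^beta = 7^(-0.14) = 0.761529
SL = 0.47 * 2.011166 * 0.761529 = 0.7198 m/s


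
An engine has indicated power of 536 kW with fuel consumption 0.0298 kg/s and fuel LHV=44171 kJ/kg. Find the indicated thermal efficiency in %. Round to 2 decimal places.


eta_ith = (IP / (mf * LHV)) * 100
Denominator = 0.0298 * 44171 = 1316.2958 kW
eta_ith = (536 / 1316.2958) * 100 = 40.72%


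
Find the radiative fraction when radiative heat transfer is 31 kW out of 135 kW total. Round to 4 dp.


f_rad = Q_rad / Q_total
f_rad = 31 / 135 = 0.2296


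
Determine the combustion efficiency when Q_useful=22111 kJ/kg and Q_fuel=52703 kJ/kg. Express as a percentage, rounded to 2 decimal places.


Efficiency = (Q_useful / Q_fuel) * 100
Efficiency = (22111 / 52703) * 100
Efficiency = 0.4195 * 100 = 41.95%
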